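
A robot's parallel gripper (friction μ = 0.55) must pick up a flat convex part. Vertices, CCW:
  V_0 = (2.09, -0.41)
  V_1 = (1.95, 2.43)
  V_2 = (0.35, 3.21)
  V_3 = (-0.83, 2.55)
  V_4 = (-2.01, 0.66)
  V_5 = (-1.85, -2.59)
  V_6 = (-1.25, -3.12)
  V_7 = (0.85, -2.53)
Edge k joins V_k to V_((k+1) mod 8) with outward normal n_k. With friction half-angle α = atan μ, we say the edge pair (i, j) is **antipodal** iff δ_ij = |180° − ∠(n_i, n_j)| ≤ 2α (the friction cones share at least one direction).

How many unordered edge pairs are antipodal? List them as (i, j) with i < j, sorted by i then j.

count = 10; pairs: (0,3), (0,4), (0,5), (1,5), (1,6), (2,6), (2,7), (3,6), (3,7), (4,7)

α = atan 0.55 = 28.81°;  2α = 57.62°
n_0 = (+0.9988, +0.0492)
n_1 = (+0.4382, +0.8989)
n_2 = (-0.4882, +0.8728)
n_3 = (-0.8483, +0.5296)
n_4 = (-0.9988, -0.0492)
n_5 = (-0.6620, -0.7495)
n_6 = (+0.2705, -0.9627)
n_7 = (+0.8632, -0.5049)
  (0,1): δ = 118.81°  ·
  (0,2): δ = 63.60°  ·
  (0,3): δ = 34.80°  ✓
  (0,4): δ = 0.00°  ✓
  (0,5): δ = 45.72°  ✓
  (0,6): δ = 102.87°  ·
  (0,7): δ = 146.85°  ·
  (1,2): δ = 124.79°  ·
  (1,3): δ = 95.99°  ·
  (1,4): δ = 61.19°  ·
  (1,5): δ = 15.47°  ✓
  (1,6): δ = 41.68°  ✓
  (1,7): δ = 85.67°  ·
  (2,3): δ = 151.20°  ·
  (2,4): δ = 116.40°  ·
  (2,5): δ = 70.67°  ·
  (2,6): δ = 13.53°  ✓
  (2,7): δ = 30.46°  ✓
  (3,4): δ = 145.20°  ·
  (3,5): δ = 99.48°  ·
  (3,6): δ = 42.33°  ✓
  (3,7): δ = 1.65°  ✓
  (4,5): δ = 134.27°  ·
  (4,6): δ = 77.13°  ·
  (4,7): δ = 33.14°  ✓
  (5,6): δ = 122.85°  ·
  (5,7): δ = 78.87°  ·
  (6,7): δ = 136.02°  ·
antipodal pairs: 10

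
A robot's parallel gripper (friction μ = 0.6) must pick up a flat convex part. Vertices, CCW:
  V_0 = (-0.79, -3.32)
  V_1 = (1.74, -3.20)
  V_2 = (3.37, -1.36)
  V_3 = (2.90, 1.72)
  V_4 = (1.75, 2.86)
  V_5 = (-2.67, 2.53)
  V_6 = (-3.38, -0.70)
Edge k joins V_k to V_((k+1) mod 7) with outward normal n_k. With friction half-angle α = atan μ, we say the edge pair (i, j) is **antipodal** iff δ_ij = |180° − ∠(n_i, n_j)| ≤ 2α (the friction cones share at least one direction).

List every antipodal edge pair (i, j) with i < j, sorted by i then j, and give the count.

α = atan 0.6 = 30.96°;  2α = 61.93°
n_0 = (+0.0474, -0.9989)
n_1 = (+0.7485, -0.6631)
n_2 = (+0.9886, +0.1509)
n_3 = (+0.7040, +0.7102)
n_4 = (-0.0745, +0.9972)
n_5 = (-0.9767, +0.2147)
n_6 = (-0.7112, -0.7030)
  (0,1): δ = 134.25°  ·
  (0,2): δ = 84.04°  ·
  (0,3): δ = 47.47°  ✓
  (0,4): δ = 1.55°  ✓
  (0,5): δ = 74.89°  ·
  (0,6): δ = 131.95°  ·
  (1,2): δ = 129.79°  ·
  (1,3): δ = 93.21°  ·
  (1,4): δ = 44.19°  ✓
  (1,5): δ = 29.14°  ✓
  (1,6): δ = 86.21°  ·
  (2,3): δ = 143.43°  ·
  (2,4): δ = 94.41°  ·
  (2,5): δ = 21.07°  ✓
  (2,6): δ = 35.99°  ✓
  (3,4): δ = 130.98°  ·
  (3,5): δ = 57.65°  ✓
  (3,6): δ = 0.58°  ✓
  (4,5): δ = 106.67°  ·
  (4,6): δ = 49.60°  ✓
  (5,6): δ = 122.93°  ·
antipodal pairs: 9

count = 9; pairs: (0,3), (0,4), (1,4), (1,5), (2,5), (2,6), (3,5), (3,6), (4,6)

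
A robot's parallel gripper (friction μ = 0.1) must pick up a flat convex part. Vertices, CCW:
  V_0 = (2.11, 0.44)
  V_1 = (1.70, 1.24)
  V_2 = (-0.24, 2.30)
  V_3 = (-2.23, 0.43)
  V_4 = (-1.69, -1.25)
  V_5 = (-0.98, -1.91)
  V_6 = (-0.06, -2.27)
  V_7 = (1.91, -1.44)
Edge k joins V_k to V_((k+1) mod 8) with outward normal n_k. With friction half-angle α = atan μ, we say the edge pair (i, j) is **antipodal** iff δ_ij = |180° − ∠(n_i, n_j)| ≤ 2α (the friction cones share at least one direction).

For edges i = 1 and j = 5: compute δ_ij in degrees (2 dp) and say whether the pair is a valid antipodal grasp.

α = atan 0.1 = 5.71°;  2α = 11.42°
edge 1: e_1 = (-1.94, +1.06);  n_1 = (+0.4795, +0.8775)
edge 5: e_5 = (+0.92, -0.36);  n_5 = (-0.3644, -0.9312)
∠(n_1, n_5) = 172.72°
δ = |180° − 172.72°| = 7.28°
7.28° ≤ 2α = 11.42°  →  valid

δ = 7.28°, valid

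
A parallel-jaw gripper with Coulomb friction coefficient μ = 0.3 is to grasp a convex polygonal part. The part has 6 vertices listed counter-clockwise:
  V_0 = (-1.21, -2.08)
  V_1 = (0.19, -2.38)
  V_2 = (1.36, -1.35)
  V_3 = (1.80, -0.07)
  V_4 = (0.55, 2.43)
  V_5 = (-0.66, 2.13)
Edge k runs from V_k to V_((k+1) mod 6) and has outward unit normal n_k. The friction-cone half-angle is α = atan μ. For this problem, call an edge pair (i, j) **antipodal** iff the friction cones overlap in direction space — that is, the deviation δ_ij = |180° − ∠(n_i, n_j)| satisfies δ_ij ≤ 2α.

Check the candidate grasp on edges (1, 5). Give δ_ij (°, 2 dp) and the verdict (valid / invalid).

δ = 41.20°, invalid

α = atan 0.3 = 16.70°;  2α = 33.40°
edge 1: e_1 = (+1.17, +1.03);  n_1 = (+0.6608, -0.7506)
edge 5: e_5 = (-0.55, -4.21);  n_5 = (-0.9916, +0.1295)
∠(n_1, n_5) = 138.80°
δ = |180° − 138.80°| = 41.20°
41.20° > 2α = 33.40°  →  invalid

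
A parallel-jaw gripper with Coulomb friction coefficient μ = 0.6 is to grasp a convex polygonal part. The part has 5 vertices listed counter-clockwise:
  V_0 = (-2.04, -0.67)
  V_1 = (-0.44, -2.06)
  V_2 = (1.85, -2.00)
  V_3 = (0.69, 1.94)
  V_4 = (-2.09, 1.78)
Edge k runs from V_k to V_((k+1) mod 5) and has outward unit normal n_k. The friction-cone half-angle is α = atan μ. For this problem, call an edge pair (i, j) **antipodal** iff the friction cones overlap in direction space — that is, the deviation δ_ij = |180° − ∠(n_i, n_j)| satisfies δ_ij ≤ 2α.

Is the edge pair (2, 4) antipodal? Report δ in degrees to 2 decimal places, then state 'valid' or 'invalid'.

α = atan 0.6 = 30.96°;  2α = 61.93°
edge 2: e_2 = (-1.16, +3.94);  n_2 = (+0.9593, +0.2824)
edge 4: e_4 = (+0.05, -2.45);  n_4 = (-0.9998, -0.0204)
∠(n_2, n_4) = 164.76°
δ = |180° − 164.76°| = 15.24°
15.24° ≤ 2α = 61.93°  →  valid

δ = 15.24°, valid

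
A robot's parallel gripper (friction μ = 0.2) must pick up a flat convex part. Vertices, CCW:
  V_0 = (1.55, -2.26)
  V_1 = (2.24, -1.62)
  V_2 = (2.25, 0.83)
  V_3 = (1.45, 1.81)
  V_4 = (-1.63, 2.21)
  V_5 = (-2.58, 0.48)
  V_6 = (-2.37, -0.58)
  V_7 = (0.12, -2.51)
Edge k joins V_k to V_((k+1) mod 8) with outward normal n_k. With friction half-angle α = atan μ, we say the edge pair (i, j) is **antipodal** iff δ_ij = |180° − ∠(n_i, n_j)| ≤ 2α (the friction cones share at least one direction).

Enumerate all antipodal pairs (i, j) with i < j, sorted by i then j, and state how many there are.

α = atan 0.2 = 11.31°;  2α = 22.62°
n_0 = (+0.6800, -0.7332)
n_1 = (+1.0000, -0.0041)
n_2 = (+0.7747, +0.6324)
n_3 = (+0.1288, +0.9917)
n_4 = (-0.8765, +0.4813)
n_5 = (-0.9809, -0.1943)
n_6 = (-0.6126, -0.7904)
n_7 = (+0.1722, -0.9851)
  (0,1): δ = 133.08°  ·
  (0,2): δ = 93.62°  ·
  (0,3): δ = 50.25°  ·
  (0,4): δ = 18.38°  ✓
  (0,5): δ = 58.36°  ·
  (0,6): δ = 99.37°  ·
  (0,7): δ = 147.07°  ·
  (1,2): δ = 140.54°  ·
  (1,3): δ = 97.17°  ·
  (1,4): δ = 28.54°  ·
  (1,5): δ = 11.44°  ✓
  (1,6): δ = 52.45°  ·
  (1,7): δ = 100.15°  ·
  (2,3): δ = 136.63°  ·
  (2,4): δ = 68.00°  ·
  (2,5): δ = 28.02°  ·
  (2,6): δ = 13.00°  ✓
  (2,7): δ = 60.69°  ·
  (3,4): δ = 111.37°  ·
  (3,5): δ = 71.39°  ·
  (3,6): δ = 30.38°  ·
  (3,7): δ = 17.32°  ✓
  (4,5): δ = 140.02°  ·
  (4,6): δ = 99.01°  ·
  (4,7): δ = 51.31°  ·
  (5,6): δ = 138.99°  ·
  (5,7): δ = 91.29°  ·
  (6,7): δ = 132.30°  ·
antipodal pairs: 4

count = 4; pairs: (0,4), (1,5), (2,6), (3,7)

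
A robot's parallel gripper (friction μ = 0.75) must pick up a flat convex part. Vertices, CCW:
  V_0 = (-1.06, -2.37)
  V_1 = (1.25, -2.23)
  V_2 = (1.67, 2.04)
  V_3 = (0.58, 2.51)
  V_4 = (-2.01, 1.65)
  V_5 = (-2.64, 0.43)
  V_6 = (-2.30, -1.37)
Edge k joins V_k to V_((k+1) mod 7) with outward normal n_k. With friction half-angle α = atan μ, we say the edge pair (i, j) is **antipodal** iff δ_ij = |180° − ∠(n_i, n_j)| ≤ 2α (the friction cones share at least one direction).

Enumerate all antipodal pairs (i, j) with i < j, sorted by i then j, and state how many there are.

count = 10; pairs: (0,2), (0,3), (0,4), (1,3), (1,4), (1,5), (1,6), (2,5), (2,6), (3,6)

α = atan 0.75 = 36.87°;  2α = 73.74°
n_0 = (+0.0605, -0.9982)
n_1 = (+0.9952, -0.0979)
n_2 = (+0.3960, +0.9183)
n_3 = (-0.3151, +0.9490)
n_4 = (-0.8885, +0.4588)
n_5 = (-0.9826, -0.1856)
n_6 = (-0.6278, -0.7784)
  (0,1): δ = 99.09°  ·
  (0,2): δ = 26.79°  ✓
  (0,3): δ = 14.90°  ✓
  (0,4): δ = 59.22°  ✓
  (0,5): δ = 97.23°  ·
  (0,6): δ = 137.65°  ·
  (1,2): δ = 107.71°  ·
  (1,3): δ = 66.01°  ✓
  (1,4): δ = 21.69°  ✓
  (1,5): δ = 16.31°  ✓
  (1,6): δ = 56.73°  ✓
  (2,3): δ = 138.31°  ·
  (2,4): δ = 93.99°  ·
  (2,5): δ = 55.98°  ✓
  (2,6): δ = 15.56°  ✓
  (3,4): δ = 135.68°  ·
  (3,5): δ = 97.67°  ·
  (3,6): δ = 57.25°  ✓
  (4,5): δ = 141.99°  ·
  (4,6): δ = 101.57°  ·
  (5,6): δ = 139.58°  ·
antipodal pairs: 10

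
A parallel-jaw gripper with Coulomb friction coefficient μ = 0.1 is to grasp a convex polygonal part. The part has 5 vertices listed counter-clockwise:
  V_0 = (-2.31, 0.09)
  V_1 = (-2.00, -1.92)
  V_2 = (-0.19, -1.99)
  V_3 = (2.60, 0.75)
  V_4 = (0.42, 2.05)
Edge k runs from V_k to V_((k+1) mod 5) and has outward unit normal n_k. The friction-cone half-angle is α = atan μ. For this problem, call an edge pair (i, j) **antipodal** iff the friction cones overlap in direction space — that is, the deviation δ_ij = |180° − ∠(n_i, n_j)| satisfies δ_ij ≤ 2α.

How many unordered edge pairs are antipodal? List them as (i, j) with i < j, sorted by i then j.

α = atan 0.1 = 5.71°;  2α = 11.42°
n_0 = (-0.9883, -0.1524)
n_1 = (-0.0386, -0.9993)
n_2 = (+0.7007, -0.7135)
n_3 = (+0.5122, +0.8589)
n_4 = (-0.5832, +0.8123)
  (0,1): δ = 100.98°  ·
  (0,2): δ = 54.29°  ·
  (0,3): δ = 50.42°  ·
  (0,4): δ = 116.91°  ·
  (1,2): δ = 133.30°  ·
  (1,3): δ = 28.59°  ·
  (1,4): δ = 37.89°  ·
  (2,3): δ = 75.29°  ·
  (2,4): δ = 8.81°  ✓
  (3,4): δ = 113.51°  ·
antipodal pairs: 1

count = 1; pairs: (2,4)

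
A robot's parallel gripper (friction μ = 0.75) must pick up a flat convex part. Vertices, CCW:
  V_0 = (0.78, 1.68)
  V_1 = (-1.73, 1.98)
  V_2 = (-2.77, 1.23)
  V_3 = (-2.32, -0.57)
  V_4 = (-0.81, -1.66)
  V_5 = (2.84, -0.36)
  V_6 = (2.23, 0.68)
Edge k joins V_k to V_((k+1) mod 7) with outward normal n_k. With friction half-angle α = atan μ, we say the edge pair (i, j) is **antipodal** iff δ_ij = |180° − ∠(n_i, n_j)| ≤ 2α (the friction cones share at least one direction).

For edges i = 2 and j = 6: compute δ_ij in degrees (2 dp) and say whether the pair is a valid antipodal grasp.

δ = 41.37°, valid

α = atan 0.75 = 36.87°;  2α = 73.74°
edge 2: e_2 = (+0.45, -1.80);  n_2 = (-0.9701, -0.2425)
edge 6: e_6 = (-1.45, +1.00);  n_6 = (+0.5677, +0.8232)
∠(n_2, n_6) = 138.63°
δ = |180° − 138.63°| = 41.37°
41.37° ≤ 2α = 73.74°  →  valid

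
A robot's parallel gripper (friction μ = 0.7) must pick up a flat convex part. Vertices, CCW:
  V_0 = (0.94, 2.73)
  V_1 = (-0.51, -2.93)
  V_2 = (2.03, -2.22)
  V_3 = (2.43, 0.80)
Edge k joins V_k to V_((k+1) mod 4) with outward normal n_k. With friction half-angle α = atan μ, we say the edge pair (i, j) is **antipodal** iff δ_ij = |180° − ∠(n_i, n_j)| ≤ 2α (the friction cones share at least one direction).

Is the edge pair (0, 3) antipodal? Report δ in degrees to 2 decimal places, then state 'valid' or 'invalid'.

δ = 52.04°, valid

α = atan 0.7 = 34.99°;  2α = 69.98°
edge 0: e_0 = (-1.45, -5.66);  n_0 = (-0.9687, +0.2482)
edge 3: e_3 = (-1.49, +1.93);  n_3 = (+0.7916, +0.6111)
∠(n_0, n_3) = 127.96°
δ = |180° − 127.96°| = 52.04°
52.04° ≤ 2α = 69.98°  →  valid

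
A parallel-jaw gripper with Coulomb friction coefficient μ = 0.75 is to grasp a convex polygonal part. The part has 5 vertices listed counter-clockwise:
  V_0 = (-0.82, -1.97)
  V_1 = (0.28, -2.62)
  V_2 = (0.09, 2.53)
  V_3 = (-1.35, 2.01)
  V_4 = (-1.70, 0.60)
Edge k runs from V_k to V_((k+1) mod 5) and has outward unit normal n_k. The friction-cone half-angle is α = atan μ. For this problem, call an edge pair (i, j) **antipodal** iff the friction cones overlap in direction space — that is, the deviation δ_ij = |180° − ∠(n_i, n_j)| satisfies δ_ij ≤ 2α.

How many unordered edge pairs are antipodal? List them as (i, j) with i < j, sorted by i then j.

count = 5; pairs: (0,1), (0,2), (1,2), (1,3), (1,4)

α = atan 0.75 = 36.87°;  2α = 73.74°
n_0 = (-0.5087, -0.8609)
n_1 = (+0.9993, +0.0369)
n_2 = (-0.3396, +0.9406)
n_3 = (-0.9705, +0.2409)
n_4 = (-0.9461, -0.3239)
  (0,1): δ = 57.31°  ✓
  (0,2): δ = 50.43°  ✓
  (0,3): δ = 106.64°  ·
  (0,4): δ = 139.48°  ·
  (1,2): δ = 72.26°  ✓
  (1,3): δ = 16.05°  ✓
  (1,4): δ = 16.79°  ✓
  (2,3): δ = 123.80°  ·
  (2,4): δ = 90.95°  ·
  (3,4): δ = 147.16°  ·
antipodal pairs: 5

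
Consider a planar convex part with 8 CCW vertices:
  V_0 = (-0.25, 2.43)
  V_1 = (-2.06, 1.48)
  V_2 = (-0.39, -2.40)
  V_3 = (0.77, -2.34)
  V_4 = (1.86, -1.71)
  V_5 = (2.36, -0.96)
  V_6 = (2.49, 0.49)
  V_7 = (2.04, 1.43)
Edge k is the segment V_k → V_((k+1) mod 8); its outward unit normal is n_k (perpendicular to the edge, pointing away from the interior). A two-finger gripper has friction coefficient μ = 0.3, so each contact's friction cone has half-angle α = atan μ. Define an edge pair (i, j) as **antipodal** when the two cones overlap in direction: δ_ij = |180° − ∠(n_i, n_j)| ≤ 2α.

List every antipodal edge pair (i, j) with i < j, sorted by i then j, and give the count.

α = atan 0.3 = 16.70°;  2α = 33.40°
n_0 = (-0.4647, +0.8854)
n_1 = (-0.9185, -0.3953)
n_2 = (+0.0517, -0.9987)
n_3 = (+0.5004, -0.8658)
n_4 = (+0.8321, -0.5547)
n_5 = (+0.9960, -0.0893)
n_6 = (+0.9020, +0.4318)
n_7 = (+0.4002, +0.9164)
  (0,1): δ = 94.41°  ·
  (0,2): δ = 24.73°  ✓
  (0,3): δ = 2.33°  ✓
  (0,4): δ = 28.62°  ✓
  (0,5): δ = 57.18°  ·
  (0,6): δ = 87.89°  ·
  (0,7): δ = 128.72°  ·
  (1,2): δ = 110.33°  ·
  (1,3): δ = 83.26°  ·
  (1,4): δ = 56.98°  ·
  (1,5): δ = 28.41°  ✓
  (1,6): δ = 2.29°  ✓
  (1,7): δ = 43.12°  ·
  (2,3): δ = 152.93°  ·
  (2,4): δ = 126.65°  ·
  (2,5): δ = 98.08°  ·
  (2,6): δ = 67.38°  ·
  (2,7): δ = 26.55°  ✓
  (3,4): δ = 153.72°  ·
  (3,5): δ = 125.15°  ·
  (3,6): δ = 94.45°  ·
  (3,7): δ = 53.62°  ·
  (4,5): δ = 151.43°  ·
  (4,6): δ = 120.73°  ·
  (4,7): δ = 79.90°  ·
  (5,6): δ = 149.30°  ·
  (5,7): δ = 108.47°  ·
  (6,7): δ = 139.17°  ·
antipodal pairs: 6

count = 6; pairs: (0,2), (0,3), (0,4), (1,5), (1,6), (2,7)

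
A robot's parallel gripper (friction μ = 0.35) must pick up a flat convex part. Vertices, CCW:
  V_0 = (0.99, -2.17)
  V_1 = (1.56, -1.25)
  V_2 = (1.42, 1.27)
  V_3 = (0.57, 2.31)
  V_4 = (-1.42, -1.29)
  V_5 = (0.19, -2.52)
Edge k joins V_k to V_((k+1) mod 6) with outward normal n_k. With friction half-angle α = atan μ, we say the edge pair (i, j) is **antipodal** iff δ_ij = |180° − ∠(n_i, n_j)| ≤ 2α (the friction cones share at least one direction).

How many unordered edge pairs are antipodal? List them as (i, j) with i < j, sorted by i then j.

α = atan 0.35 = 19.29°;  2α = 38.58°
n_0 = (+0.8501, -0.5267)
n_1 = (+0.9985, +0.0555)
n_2 = (+0.7743, +0.6328)
n_3 = (-0.8752, +0.4838)
n_4 = (-0.6071, -0.7946)
n_5 = (+0.4008, -0.9162)
  (0,1): δ = 145.04°  ·
  (0,2): δ = 108.96°  ·
  (0,3): δ = 2.85°  ✓
  (0,4): δ = 84.40°  ·
  (0,5): δ = 145.41°  ·
  (1,2): δ = 143.92°  ·
  (1,3): δ = 32.11°  ✓
  (1,4): δ = 49.44°  ·
  (1,5): δ = 110.45°  ·
  (2,3): δ = 68.19°  ·
  (2,4): δ = 13.36°  ✓
  (2,5): δ = 74.37°  ·
  (3,4): δ = 98.45°  ·
  (3,5): δ = 37.44°  ✓
  (4,5): δ = 118.99°  ·
antipodal pairs: 4

count = 4; pairs: (0,3), (1,3), (2,4), (3,5)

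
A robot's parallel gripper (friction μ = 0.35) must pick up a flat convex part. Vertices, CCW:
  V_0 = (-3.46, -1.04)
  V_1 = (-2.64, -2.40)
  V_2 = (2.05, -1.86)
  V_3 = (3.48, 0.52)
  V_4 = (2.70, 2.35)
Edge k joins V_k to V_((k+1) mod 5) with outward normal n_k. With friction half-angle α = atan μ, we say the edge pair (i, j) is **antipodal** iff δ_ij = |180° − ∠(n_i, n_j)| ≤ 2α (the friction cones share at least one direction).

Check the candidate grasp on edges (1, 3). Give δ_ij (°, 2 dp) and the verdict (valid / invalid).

δ = 73.48°, invalid

α = atan 0.35 = 19.29°;  2α = 38.58°
edge 1: e_1 = (+4.69, +0.54);  n_1 = (+0.1144, -0.9934)
edge 3: e_3 = (-0.78, +1.83);  n_3 = (+0.9199, +0.3921)
∠(n_1, n_3) = 106.52°
δ = |180° − 106.52°| = 73.48°
73.48° > 2α = 38.58°  →  invalid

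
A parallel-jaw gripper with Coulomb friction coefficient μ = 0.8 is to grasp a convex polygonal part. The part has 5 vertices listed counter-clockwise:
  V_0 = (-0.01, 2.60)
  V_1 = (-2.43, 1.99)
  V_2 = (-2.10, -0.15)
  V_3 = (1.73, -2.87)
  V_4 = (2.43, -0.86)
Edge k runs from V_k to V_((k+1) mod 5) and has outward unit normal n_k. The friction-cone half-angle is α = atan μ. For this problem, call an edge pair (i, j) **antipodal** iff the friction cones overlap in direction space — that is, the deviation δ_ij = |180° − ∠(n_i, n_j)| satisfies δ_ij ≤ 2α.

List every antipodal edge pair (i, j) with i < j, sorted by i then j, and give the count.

count = 6; pairs: (0,2), (0,3), (1,3), (1,4), (2,3), (2,4)

α = atan 0.8 = 38.66°;  2α = 77.32°
n_0 = (-0.2444, +0.9697)
n_1 = (-0.9883, -0.1524)
n_2 = (-0.5790, -0.8153)
n_3 = (+0.9444, -0.3289)
n_4 = (+0.8172, +0.5763)
  (0,1): δ = 95.38°  ·
  (0,2): δ = 49.53°  ✓
  (0,3): δ = 56.65°  ✓
  (0,4): δ = 111.04°  ·
  (1,2): δ = 134.15°  ·
  (1,3): δ = 27.97°  ✓
  (1,4): δ = 26.43°  ✓
  (2,3): δ = 73.82°  ✓
  (2,4): δ = 19.43°  ✓
  (3,4): δ = 125.61°  ·
antipodal pairs: 6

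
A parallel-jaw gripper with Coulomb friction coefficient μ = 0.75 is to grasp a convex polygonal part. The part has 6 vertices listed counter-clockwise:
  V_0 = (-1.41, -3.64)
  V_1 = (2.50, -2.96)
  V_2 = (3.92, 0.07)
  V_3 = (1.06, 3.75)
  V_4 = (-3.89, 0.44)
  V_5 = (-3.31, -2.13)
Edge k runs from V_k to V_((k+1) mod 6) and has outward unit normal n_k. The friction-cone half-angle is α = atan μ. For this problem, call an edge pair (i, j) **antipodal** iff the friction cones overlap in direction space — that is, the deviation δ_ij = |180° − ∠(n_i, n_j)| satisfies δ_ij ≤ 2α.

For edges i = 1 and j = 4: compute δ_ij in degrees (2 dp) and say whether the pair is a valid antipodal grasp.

δ = 37.83°, valid

α = atan 0.75 = 36.87°;  2α = 73.74°
edge 1: e_1 = (+1.42, +3.03);  n_1 = (+0.9055, -0.4244)
edge 4: e_4 = (+0.58, -2.57);  n_4 = (-0.9755, -0.2201)
∠(n_1, n_4) = 142.17°
δ = |180° − 142.17°| = 37.83°
37.83° ≤ 2α = 73.74°  →  valid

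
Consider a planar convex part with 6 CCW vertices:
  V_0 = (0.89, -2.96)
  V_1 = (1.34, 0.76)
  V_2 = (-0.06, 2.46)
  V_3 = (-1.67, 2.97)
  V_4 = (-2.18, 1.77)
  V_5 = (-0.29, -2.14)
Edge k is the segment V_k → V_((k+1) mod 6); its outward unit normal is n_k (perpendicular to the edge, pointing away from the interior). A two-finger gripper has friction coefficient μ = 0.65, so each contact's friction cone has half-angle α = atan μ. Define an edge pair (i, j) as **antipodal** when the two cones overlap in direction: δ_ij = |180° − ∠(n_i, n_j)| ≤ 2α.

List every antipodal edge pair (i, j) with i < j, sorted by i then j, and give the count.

α = atan 0.65 = 33.02°;  2α = 66.05°
n_0 = (+0.9928, -0.1201)
n_1 = (+0.7719, +0.6357)
n_2 = (+0.3020, +0.9533)
n_3 = (-0.9203, +0.3911)
n_4 = (-0.9003, -0.4352)
n_5 = (-0.5707, -0.8212)
  (0,1): δ = 133.63°  ·
  (0,2): δ = 100.68°  ·
  (0,3): δ = 16.13°  ✓
  (0,4): δ = 32.70°  ✓
  (0,5): δ = 62.10°  ✓
  (1,2): δ = 147.05°  ·
  (1,3): δ = 62.50°  ✓
  (1,4): δ = 13.67°  ✓
  (1,5): δ = 15.73°  ✓
  (2,3): δ = 95.45°  ·
  (2,4): δ = 46.63°  ✓
  (2,5): δ = 17.22°  ✓
  (3,4): δ = 131.18°  ·
  (3,5): δ = 101.77°  ·
  (4,5): δ = 150.59°  ·
antipodal pairs: 8

count = 8; pairs: (0,3), (0,4), (0,5), (1,3), (1,4), (1,5), (2,4), (2,5)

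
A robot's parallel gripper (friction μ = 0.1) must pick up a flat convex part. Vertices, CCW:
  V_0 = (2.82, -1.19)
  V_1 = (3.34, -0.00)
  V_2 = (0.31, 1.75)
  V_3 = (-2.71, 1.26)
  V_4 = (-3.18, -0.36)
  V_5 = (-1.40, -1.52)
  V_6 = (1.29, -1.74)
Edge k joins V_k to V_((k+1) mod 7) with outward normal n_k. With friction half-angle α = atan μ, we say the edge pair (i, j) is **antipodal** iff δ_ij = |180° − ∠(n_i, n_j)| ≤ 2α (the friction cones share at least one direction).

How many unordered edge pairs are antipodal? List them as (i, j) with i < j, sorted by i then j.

α = atan 0.1 = 5.71°;  2α = 11.42°
n_0 = (+0.9163, -0.4004)
n_1 = (+0.5001, +0.8659)
n_2 = (-0.1602, +0.9871)
n_3 = (-0.9604, +0.2786)
n_4 = (-0.5460, -0.8378)
n_5 = (-0.0815, -0.9967)
n_6 = (+0.3383, -0.9410)
  (0,1): δ = 96.40°  ·
  (0,2): δ = 57.18°  ·
  (0,3): δ = 7.43°  ✓
  (0,4): δ = 80.51°  ·
  (0,5): δ = 108.93°  ·
  (0,6): δ = 133.38°  ·
  (1,2): δ = 140.78°  ·
  (1,3): δ = 76.17°  ·
  (1,4): δ = 3.08°  ✓
  (1,5): δ = 25.33°  ·
  (1,6): δ = 49.78°  ·
  (2,3): δ = 115.39°  ·
  (2,4): δ = 42.31°  ·
  (2,5): δ = 13.89°  ·
  (2,6): δ = 10.56°  ✓
  (3,4): δ = 106.91°  ·
  (3,5): δ = 78.50°  ·
  (3,6): δ = 54.05°  ·
  (4,5): δ = 151.58°  ·
  (4,6): δ = 127.14°  ·
  (5,6): δ = 155.55°  ·
antipodal pairs: 3

count = 3; pairs: (0,3), (1,4), (2,6)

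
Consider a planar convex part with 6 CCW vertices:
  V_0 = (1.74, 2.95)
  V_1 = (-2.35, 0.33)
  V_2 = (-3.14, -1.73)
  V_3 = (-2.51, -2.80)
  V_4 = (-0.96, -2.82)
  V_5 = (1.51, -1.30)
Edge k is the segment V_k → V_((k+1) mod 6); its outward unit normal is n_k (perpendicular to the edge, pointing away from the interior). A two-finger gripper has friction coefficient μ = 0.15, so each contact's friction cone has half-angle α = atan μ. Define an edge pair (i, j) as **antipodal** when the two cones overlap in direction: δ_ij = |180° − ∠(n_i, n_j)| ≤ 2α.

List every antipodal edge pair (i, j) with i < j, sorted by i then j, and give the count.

α = atan 0.15 = 8.53°;  2α = 17.06°
n_0 = (-0.5394, +0.8420)
n_1 = (-0.9337, +0.3581)
n_2 = (-0.8617, -0.5074)
n_3 = (-0.0129, -0.9999)
n_4 = (+0.5241, -0.8517)
n_5 = (+0.9985, -0.0540)
  (0,1): δ = 143.62°  ·
  (0,2): δ = 92.15°  ·
  (0,3): δ = 33.38°  ·
  (0,4): δ = 1.04°  ✓
  (0,5): δ = 54.26°  ·
  (1,2): δ = 128.53°  ·
  (1,3): δ = 69.76°  ·
  (1,4): δ = 37.41°  ·
  (1,5): δ = 17.88°  ·
  (2,3): δ = 121.23°  ·
  (2,4): δ = 88.88°  ·
  (2,5): δ = 33.59°  ·
  (3,4): δ = 147.65°  ·
  (3,5): δ = 92.36°  ·
  (4,5): δ = 124.71°  ·
antipodal pairs: 1

count = 1; pairs: (0,4)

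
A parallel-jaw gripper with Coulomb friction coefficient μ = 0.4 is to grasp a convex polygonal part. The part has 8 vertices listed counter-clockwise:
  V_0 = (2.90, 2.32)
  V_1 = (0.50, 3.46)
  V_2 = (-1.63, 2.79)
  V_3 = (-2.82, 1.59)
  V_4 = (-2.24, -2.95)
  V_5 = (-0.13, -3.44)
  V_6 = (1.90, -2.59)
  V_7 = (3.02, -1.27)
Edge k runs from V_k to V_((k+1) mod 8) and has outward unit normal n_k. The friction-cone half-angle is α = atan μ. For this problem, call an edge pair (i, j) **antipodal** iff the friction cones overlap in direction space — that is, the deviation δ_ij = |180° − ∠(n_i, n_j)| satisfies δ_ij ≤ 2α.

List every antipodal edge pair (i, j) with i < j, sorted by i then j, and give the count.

α = atan 0.4 = 21.80°;  2α = 43.60°
n_0 = (+0.4291, +0.9033)
n_1 = (-0.3001, +0.9539)
n_2 = (-0.7101, +0.7041)
n_3 = (-0.9919, -0.1267)
n_4 = (-0.2262, -0.9741)
n_5 = (+0.3862, -0.9224)
n_6 = (+0.7625, -0.6470)
n_7 = (+0.9994, +0.0334)
  (0,1): δ = 137.13°  ·
  (0,2): δ = 109.35°  ·
  (0,3): δ = 57.31°  ·
  (0,4): δ = 12.33°  ✓
  (0,5): δ = 48.13°  ·
  (0,6): δ = 75.09°  ·
  (0,7): δ = 117.32°  ·
  (1,2): δ = 152.22°  ·
  (1,3): δ = 100.18°  ·
  (1,4): δ = 30.54°  ✓
  (1,5): δ = 5.26°  ✓
  (1,6): δ = 32.22°  ✓
  (1,7): δ = 74.45°  ·
  (2,3): δ = 127.96°  ·
  (2,4): δ = 58.31°  ·
  (2,5): δ = 22.52°  ✓
  (2,6): δ = 4.45°  ✓
  (2,7): δ = 46.67°  ·
  (3,4): δ = 110.35°  ·
  (3,5): δ = 74.56°  ·
  (3,6): δ = 47.59°  ·
  (3,7): δ = 5.37°  ✓
  (4,5): δ = 144.21°  ·
  (4,6): δ = 117.24°  ·
  (4,7): δ = 75.01°  ·
  (5,6): δ = 153.03°  ·
  (5,7): δ = 110.81°  ·
  (6,7): δ = 137.77°  ·
antipodal pairs: 7

count = 7; pairs: (0,4), (1,4), (1,5), (1,6), (2,5), (2,6), (3,7)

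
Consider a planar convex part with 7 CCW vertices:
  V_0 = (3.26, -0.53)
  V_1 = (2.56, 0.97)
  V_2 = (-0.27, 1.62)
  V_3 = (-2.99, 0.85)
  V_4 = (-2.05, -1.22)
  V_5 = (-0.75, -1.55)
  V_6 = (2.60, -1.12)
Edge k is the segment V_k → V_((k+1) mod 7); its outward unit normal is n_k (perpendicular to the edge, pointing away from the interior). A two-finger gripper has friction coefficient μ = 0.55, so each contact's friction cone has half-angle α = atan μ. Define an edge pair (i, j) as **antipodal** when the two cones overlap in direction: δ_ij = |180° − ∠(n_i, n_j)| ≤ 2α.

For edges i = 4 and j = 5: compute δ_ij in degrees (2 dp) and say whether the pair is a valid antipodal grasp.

α = atan 0.55 = 28.81°;  2α = 57.62°
edge 4: e_4 = (+1.30, -0.33);  n_4 = (-0.2460, -0.9693)
edge 5: e_5 = (+3.35, +0.43);  n_5 = (+0.1273, -0.9919)
∠(n_4, n_5) = 21.56°
δ = |180° − 21.56°| = 158.44°
158.44° > 2α = 57.62°  →  invalid

δ = 158.44°, invalid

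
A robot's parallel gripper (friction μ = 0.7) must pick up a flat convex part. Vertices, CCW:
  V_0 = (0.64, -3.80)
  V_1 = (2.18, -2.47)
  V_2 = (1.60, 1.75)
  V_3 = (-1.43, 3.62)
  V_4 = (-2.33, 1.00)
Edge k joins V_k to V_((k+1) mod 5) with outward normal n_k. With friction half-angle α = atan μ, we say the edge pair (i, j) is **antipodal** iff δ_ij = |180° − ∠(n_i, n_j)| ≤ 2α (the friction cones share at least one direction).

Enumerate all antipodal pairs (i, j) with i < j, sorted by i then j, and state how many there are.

count = 4; pairs: (0,3), (1,3), (1,4), (2,4)

α = atan 0.7 = 34.99°;  2α = 69.98°
n_0 = (+0.6536, -0.7568)
n_1 = (+0.9907, +0.1362)
n_2 = (+0.5252, +0.8510)
n_3 = (-0.9458, +0.3249)
n_4 = (-0.8504, -0.5262)
  (0,1): δ = 122.99°  ·
  (0,2): δ = 72.50°  ·
  (0,3): δ = 30.23°  ✓
  (0,4): δ = 80.93°  ·
  (1,2): δ = 129.51°  ·
  (1,3): δ = 26.78°  ✓
  (1,4): δ = 23.92°  ✓
  (2,3): δ = 77.28°  ·
  (2,4): δ = 26.57°  ✓
  (3,4): δ = 129.29°  ·
antipodal pairs: 4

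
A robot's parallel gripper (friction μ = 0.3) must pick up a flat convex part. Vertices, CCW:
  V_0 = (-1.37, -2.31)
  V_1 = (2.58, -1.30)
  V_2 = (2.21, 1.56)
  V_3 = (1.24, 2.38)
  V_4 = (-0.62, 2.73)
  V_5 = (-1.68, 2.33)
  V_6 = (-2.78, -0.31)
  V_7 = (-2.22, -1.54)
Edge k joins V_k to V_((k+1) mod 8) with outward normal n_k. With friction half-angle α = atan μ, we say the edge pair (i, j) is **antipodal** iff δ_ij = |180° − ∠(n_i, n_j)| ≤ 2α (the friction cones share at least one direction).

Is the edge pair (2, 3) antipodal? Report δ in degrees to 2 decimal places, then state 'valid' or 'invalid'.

α = atan 0.3 = 16.70°;  2α = 33.40°
edge 2: e_2 = (-0.97, +0.82);  n_2 = (+0.6456, +0.7637)
edge 3: e_3 = (-1.86, +0.35);  n_3 = (+0.1849, +0.9828)
∠(n_2, n_3) = 29.55°
δ = |180° − 29.55°| = 150.45°
150.45° > 2α = 33.40°  →  invalid

δ = 150.45°, invalid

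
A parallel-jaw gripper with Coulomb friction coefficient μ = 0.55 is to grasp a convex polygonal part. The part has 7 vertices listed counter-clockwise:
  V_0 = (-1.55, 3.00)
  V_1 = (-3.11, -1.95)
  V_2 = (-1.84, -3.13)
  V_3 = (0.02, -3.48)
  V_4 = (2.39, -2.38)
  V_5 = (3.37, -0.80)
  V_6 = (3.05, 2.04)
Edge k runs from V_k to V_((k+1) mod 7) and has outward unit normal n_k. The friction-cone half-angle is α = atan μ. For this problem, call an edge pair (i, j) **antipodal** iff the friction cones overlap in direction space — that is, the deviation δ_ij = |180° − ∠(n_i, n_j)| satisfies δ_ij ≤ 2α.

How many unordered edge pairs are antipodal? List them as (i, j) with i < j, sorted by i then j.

α = atan 0.55 = 28.81°;  2α = 57.62°
n_0 = (-0.9538, +0.3006)
n_1 = (-0.6807, -0.7326)
n_2 = (-0.1849, -0.9828)
n_3 = (+0.4210, -0.9071)
n_4 = (+0.8498, -0.5271)
n_5 = (+0.9937, +0.1120)
n_6 = (+0.2043, +0.9789)
  (0,1): δ = 115.40°  ·
  (0,2): δ = 83.16°  ·
  (0,3): δ = 47.61°  ✓
  (0,4): δ = 14.32°  ✓
  (0,5): δ = 23.92°  ✓
  (0,6): δ = 95.70°  ·
  (1,2): δ = 147.76°  ·
  (1,3): δ = 112.21°  ·
  (1,4): δ = 78.91°  ·
  (1,5): δ = 40.68°  ✓
  (1,6): δ = 31.11°  ✓
  (2,3): δ = 144.45°  ·
  (2,4): δ = 111.15°  ·
  (2,5): δ = 72.91°  ·
  (2,6): δ = 1.13°  ✓
  (3,4): δ = 146.71°  ·
  (3,5): δ = 108.47°  ·
  (3,6): δ = 36.69°  ✓
  (4,5): δ = 141.76°  ·
  (4,6): δ = 69.98°  ·
  (5,6): δ = 108.22°  ·
antipodal pairs: 7

count = 7; pairs: (0,3), (0,4), (0,5), (1,5), (1,6), (2,6), (3,6)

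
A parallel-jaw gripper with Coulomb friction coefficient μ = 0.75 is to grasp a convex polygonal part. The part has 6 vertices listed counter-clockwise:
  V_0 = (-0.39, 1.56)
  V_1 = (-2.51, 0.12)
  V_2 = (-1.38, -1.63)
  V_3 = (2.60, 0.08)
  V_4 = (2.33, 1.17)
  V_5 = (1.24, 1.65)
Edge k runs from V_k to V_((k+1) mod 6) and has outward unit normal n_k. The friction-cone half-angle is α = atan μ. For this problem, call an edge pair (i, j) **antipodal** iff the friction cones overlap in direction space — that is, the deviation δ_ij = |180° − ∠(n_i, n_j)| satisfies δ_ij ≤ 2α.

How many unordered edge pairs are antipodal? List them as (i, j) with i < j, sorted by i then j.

α = atan 0.75 = 36.87°;  2α = 73.74°
n_0 = (-0.5619, +0.8272)
n_1 = (-0.8401, -0.5425)
n_2 = (+0.3948, -0.9188)
n_3 = (+0.9707, +0.2404)
n_4 = (+0.4030, +0.9152)
n_5 = (-0.0551, +0.9985)
  (0,1): δ = 91.34°  ·
  (0,2): δ = 10.94°  ✓
  (0,3): δ = 69.73°  ✓
  (0,4): δ = 122.05°  ·
  (0,5): δ = 148.97°  ·
  (1,2): δ = 99.60°  ·
  (1,3): δ = 18.94°  ✓
  (1,4): δ = 33.38°  ✓
  (1,5): δ = 60.31°  ✓
  (2,3): δ = 99.34°  ·
  (2,4): δ = 47.02°  ✓
  (2,5): δ = 20.09°  ✓
  (3,4): δ = 127.68°  ·
  (3,5): δ = 100.75°  ·
  (4,5): δ = 153.07°  ·
antipodal pairs: 7

count = 7; pairs: (0,2), (0,3), (1,3), (1,4), (1,5), (2,4), (2,5)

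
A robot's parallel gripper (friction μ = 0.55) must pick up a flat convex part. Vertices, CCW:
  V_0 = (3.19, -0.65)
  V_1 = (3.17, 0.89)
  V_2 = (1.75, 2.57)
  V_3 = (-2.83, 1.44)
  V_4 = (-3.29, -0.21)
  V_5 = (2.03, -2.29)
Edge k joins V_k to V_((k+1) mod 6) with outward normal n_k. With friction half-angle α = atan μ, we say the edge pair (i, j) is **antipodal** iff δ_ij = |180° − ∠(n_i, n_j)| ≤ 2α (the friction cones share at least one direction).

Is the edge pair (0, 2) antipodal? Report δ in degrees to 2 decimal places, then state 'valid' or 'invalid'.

δ = 76.88°, invalid

α = atan 0.55 = 28.81°;  2α = 57.62°
edge 0: e_0 = (-0.02, +1.54);  n_0 = (+0.9999, +0.0130)
edge 2: e_2 = (-4.58, -1.13);  n_2 = (-0.2395, +0.9709)
∠(n_0, n_2) = 103.12°
δ = |180° − 103.12°| = 76.88°
76.88° > 2α = 57.62°  →  invalid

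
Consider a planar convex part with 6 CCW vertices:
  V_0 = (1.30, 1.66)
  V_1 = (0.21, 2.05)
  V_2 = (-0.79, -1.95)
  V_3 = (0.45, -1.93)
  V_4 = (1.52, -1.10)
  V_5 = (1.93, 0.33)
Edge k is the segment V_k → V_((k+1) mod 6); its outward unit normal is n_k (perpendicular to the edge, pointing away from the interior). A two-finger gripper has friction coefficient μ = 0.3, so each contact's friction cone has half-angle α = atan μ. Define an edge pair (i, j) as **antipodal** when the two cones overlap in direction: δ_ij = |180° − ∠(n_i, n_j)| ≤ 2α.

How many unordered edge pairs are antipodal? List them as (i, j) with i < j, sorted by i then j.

count = 2; pairs: (0,2), (1,4)

α = atan 0.3 = 16.70°;  2α = 33.40°
n_0 = (+0.3369, +0.9415)
n_1 = (-0.9701, +0.2425)
n_2 = (+0.0161, -0.9999)
n_3 = (+0.6129, -0.7901)
n_4 = (+0.9613, -0.2756)
n_5 = (+0.9037, +0.4281)
  (0,1): δ = 84.35°  ·
  (0,2): δ = 20.61°  ✓
  (0,3): δ = 57.49°  ·
  (0,4): δ = 93.69°  ·
  (0,5): δ = 135.03°  ·
  (1,2): δ = 75.04°  ·
  (1,3): δ = 38.16°  ·
  (1,4): δ = 1.96°  ✓
  (1,5): δ = 39.38°  ·
  (2,3): δ = 143.12°  ·
  (2,4): δ = 106.92°  ·
  (2,5): δ = 65.58°  ·
  (3,4): δ = 143.80°  ·
  (3,5): δ = 102.45°  ·
  (4,5): δ = 138.66°  ·
antipodal pairs: 2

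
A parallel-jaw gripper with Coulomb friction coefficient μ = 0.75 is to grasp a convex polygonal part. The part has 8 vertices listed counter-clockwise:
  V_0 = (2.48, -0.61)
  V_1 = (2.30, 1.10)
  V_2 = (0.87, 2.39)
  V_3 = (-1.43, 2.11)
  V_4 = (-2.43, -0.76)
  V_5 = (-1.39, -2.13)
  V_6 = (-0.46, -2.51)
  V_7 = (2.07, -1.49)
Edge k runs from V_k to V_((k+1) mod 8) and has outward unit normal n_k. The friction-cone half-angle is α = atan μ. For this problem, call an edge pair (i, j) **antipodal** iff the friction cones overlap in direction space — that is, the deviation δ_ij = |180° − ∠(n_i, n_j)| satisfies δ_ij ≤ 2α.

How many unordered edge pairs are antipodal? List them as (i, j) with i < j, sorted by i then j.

α = atan 0.75 = 36.87°;  2α = 73.74°
n_0 = (+0.9945, +0.1047)
n_1 = (+0.6698, +0.7425)
n_2 = (-0.1208, +0.9927)
n_3 = (-0.9443, +0.3290)
n_4 = (-0.7965, -0.6046)
n_5 = (-0.3782, -0.9257)
n_6 = (+0.3739, -0.9275)
n_7 = (+0.9064, -0.4223)
  (0,1): δ = 138.06°  ·
  (0,2): δ = 89.07°  ·
  (0,3): δ = 25.22°  ✓
  (0,4): δ = 31.19°  ✓
  (0,5): δ = 61.77°  ✓
  (0,6): δ = 105.95°  ·
  (0,7): δ = 149.01°  ·
  (1,2): δ = 131.01°  ·
  (1,3): δ = 67.16°  ✓
  (1,4): δ = 10.74°  ✓
  (1,5): δ = 19.83°  ✓
  (1,6): δ = 64.01°  ✓
  (1,7): δ = 107.07°  ·
  (2,3): δ = 116.15°  ·
  (2,4): δ = 59.74°  ✓
  (2,5): δ = 29.17°  ✓
  (2,6): δ = 15.02°  ✓
  (2,7): δ = 58.08°  ✓
  (3,4): δ = 123.59°  ·
  (3,5): δ = 93.02°  ·
  (3,6): δ = 48.83°  ✓
  (3,7): δ = 5.77°  ✓
  (4,5): δ = 149.43°  ·
  (4,6): δ = 105.25°  ·
  (4,7): δ = 62.18°  ✓
  (5,6): δ = 135.82°  ·
  (5,7): δ = 92.76°  ·
  (6,7): δ = 136.94°  ·
antipodal pairs: 14

count = 14; pairs: (0,3), (0,4), (0,5), (1,3), (1,4), (1,5), (1,6), (2,4), (2,5), (2,6), (2,7), (3,6), (3,7), (4,7)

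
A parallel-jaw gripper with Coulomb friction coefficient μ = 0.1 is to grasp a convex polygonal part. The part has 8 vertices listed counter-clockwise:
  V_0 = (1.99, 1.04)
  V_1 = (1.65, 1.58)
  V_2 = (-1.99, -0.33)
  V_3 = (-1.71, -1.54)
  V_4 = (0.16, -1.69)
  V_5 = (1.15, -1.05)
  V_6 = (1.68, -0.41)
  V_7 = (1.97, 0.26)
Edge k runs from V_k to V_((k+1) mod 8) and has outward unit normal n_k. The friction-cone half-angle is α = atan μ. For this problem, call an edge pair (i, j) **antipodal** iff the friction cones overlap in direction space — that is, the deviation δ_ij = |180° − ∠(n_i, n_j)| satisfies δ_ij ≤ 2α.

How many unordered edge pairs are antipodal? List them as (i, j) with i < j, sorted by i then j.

α = atan 0.1 = 5.71°;  2α = 11.42°
n_0 = (+0.8462, +0.5328)
n_1 = (-0.4646, +0.8855)
n_2 = (-0.9743, -0.2254)
n_3 = (-0.0800, -0.9968)
n_4 = (+0.5429, -0.8398)
n_5 = (+0.7702, -0.6378)
n_6 = (+0.9177, -0.3972)
n_7 = (+0.9997, -0.0256)
  (0,1): δ = 94.51°  ·
  (0,2): δ = 19.17°  ·
  (0,3): δ = 53.22°  ·
  (0,4): δ = 90.69°  ·
  (0,5): δ = 108.18°  ·
  (0,6): δ = 124.40°  ·
  (0,7): δ = 146.34°  ·
  (1,2): δ = 104.66°  ·
  (1,3): δ = 32.27°  ·
  (1,4): δ = 5.19°  ✓
  (1,5): δ = 22.68°  ·
  (1,6): δ = 38.91°  ·
  (1,7): δ = 60.84°  ·
  (2,3): δ = 107.62°  ·
  (2,4): δ = 70.15°  ·
  (2,5): δ = 52.66°  ·
  (2,6): δ = 36.43°  ·
  (2,7): δ = 14.50°  ·
  (3,4): δ = 142.53°  ·
  (3,5): δ = 125.04°  ·
  (3,6): δ = 108.82°  ·
  (3,7): δ = 86.88°  ·
  (4,5): δ = 162.51°  ·
  (4,6): δ = 146.29°  ·
  (4,7): δ = 124.35°  ·
  (5,6): δ = 163.78°  ·
  (5,7): δ = 141.84°  ·
  (6,7): δ = 158.06°  ·
antipodal pairs: 1

count = 1; pairs: (1,4)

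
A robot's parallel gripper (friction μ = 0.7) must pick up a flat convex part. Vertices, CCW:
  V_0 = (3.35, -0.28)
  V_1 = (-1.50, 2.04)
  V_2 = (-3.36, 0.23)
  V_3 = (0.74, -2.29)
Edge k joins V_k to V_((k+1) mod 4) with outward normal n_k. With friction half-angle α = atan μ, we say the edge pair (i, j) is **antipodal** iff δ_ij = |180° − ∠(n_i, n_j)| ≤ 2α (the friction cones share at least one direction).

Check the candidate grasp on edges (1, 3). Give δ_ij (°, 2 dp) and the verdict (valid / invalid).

α = atan 0.7 = 34.99°;  2α = 69.98°
edge 1: e_1 = (-1.86, -1.81);  n_1 = (-0.6974, +0.7167)
edge 3: e_3 = (+2.61, +2.01);  n_3 = (+0.6102, -0.7923)
∠(n_1, n_3) = 173.38°
δ = |180° − 173.38°| = 6.62°
6.62° ≤ 2α = 69.98°  →  valid

δ = 6.62°, valid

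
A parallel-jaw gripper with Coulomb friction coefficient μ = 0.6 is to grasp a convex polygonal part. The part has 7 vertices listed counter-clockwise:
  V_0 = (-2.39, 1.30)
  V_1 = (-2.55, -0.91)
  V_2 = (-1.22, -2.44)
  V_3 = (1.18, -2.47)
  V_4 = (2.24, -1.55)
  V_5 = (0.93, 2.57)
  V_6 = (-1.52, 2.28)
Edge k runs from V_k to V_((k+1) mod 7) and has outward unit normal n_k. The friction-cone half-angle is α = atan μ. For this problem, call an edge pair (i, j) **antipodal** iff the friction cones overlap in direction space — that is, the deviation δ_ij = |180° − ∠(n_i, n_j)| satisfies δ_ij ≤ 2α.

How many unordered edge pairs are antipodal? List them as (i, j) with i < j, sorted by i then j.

count = 9; pairs: (0,3), (0,4), (1,4), (1,5), (2,5), (2,6), (3,5), (3,6), (4,6)

α = atan 0.6 = 30.96°;  2α = 61.93°
n_0 = (-0.9974, +0.0722)
n_1 = (-0.7547, -0.6561)
n_2 = (-0.0125, -0.9999)
n_3 = (+0.6555, -0.7552)
n_4 = (+0.9530, +0.3030)
n_5 = (-0.1175, +0.9931)
n_6 = (-0.7478, +0.6639)
  (0,1): δ = 134.86°  ·
  (0,2): δ = 86.58°  ·
  (0,3): δ = 44.90°  ✓
  (0,4): δ = 21.78°  ✓
  (0,5): δ = 100.89°  ·
  (0,6): δ = 142.54°  ·
  (1,2): δ = 131.72°  ·
  (1,3): δ = 90.04°  ·
  (1,4): δ = 23.36°  ✓
  (1,5): δ = 55.75°  ✓
  (1,6): δ = 97.40°  ·
  (2,3): δ = 138.33°  ·
  (2,4): δ = 71.65°  ·
  (2,5): δ = 7.47°  ✓
  (2,6): δ = 49.12°  ✓
  (3,4): δ = 113.32°  ·
  (3,5): δ = 34.20°  ✓
  (3,6): δ = 7.45°  ✓
  (4,5): δ = 100.89°  ·
  (4,6): δ = 59.24°  ✓
  (5,6): δ = 138.35°  ·
antipodal pairs: 9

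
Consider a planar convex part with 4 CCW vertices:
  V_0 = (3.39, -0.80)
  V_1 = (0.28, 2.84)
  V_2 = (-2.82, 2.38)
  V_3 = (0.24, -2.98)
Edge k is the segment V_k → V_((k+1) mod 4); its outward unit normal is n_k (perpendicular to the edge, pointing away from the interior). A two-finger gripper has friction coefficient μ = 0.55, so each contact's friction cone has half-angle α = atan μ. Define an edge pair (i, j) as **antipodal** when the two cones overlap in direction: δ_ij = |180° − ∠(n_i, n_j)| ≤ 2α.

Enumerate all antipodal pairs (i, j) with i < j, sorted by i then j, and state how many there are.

α = atan 0.55 = 28.81°;  2α = 57.62°
n_0 = (+0.7603, +0.6496)
n_1 = (-0.1468, +0.9892)
n_2 = (-0.8684, -0.4958)
n_3 = (+0.5691, -0.8223)
  (0,1): δ = 122.07°  ·
  (0,2): δ = 10.79°  ✓
  (0,3): δ = 84.18°  ·
  (1,2): δ = 68.72°  ·
  (1,3): δ = 26.25°  ✓
  (2,3): δ = 85.04°  ·
antipodal pairs: 2

count = 2; pairs: (0,2), (1,3)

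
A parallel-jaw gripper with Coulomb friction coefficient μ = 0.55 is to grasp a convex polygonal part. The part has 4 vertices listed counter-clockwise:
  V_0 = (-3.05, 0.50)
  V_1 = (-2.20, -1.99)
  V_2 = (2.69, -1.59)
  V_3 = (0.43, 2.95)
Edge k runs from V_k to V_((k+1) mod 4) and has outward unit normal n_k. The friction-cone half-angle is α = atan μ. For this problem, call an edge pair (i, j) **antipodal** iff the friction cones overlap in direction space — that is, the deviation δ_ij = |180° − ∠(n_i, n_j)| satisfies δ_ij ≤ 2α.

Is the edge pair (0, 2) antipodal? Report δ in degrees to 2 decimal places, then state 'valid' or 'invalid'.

α = atan 0.55 = 28.81°;  2α = 57.62°
edge 0: e_0 = (+0.85, -2.49);  n_0 = (-0.9464, -0.3231)
edge 2: e_2 = (-2.26, +4.54);  n_2 = (+0.8952, +0.4456)
∠(n_0, n_2) = 172.38°
δ = |180° − 172.38°| = 7.62°
7.62° ≤ 2α = 57.62°  →  valid

δ = 7.62°, valid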